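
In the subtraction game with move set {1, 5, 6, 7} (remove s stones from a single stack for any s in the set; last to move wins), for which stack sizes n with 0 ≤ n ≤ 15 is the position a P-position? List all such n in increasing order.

0, 2, 4, 12, 14

Compute g(0), g(1), … for moves {1, 5, 6, 7}:
k:     0  1  2  3  4  5  6  7  8  9 10 11 12 13 14 15
g(k):  0  1  0  1  0  1  2  3  2  3  2  3  0  1  0  1
The P-positions (g = 0) in 0..15 are 0, 2, 4, 12, 14.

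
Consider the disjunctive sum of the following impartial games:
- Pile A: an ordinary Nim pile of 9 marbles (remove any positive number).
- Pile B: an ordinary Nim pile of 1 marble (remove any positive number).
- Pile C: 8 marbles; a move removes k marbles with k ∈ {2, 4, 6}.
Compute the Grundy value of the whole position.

8

Pile A is a plain Nim pile of size 9, so its Grundy value is 9.
Pile B is a plain Nim pile of size 1, so its Grundy value is 1.
For pile C, compute g(0), g(1), … with moves {2, 4, 6}:
g(0) = mex{} = 0
g(1) = mex{} = 0
g(2) = mex{0} = 1
g(3) = mex{0} = 1
g(4) = mex{0,1} = 2
g(5) = mex{0,1} = 2
g(6) = mex{0,1,2} = 3
g(7) = mex{0,1,2} = 3
g(8) = mex{1,2,3} = 0
So g(8) = 0.
By the Sprague-Grundy theorem, the Grundy value of a sum of independent games is the XOR of the component values.
Combined value = 9 XOR 1 XOR 0 = 8.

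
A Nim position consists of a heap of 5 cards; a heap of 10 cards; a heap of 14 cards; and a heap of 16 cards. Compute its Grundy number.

17

Compute the nim-sum pairwise:
5 ⊕ 10 = 15
15 ⊕ 14 = 1
1 ⊕ 16 = 17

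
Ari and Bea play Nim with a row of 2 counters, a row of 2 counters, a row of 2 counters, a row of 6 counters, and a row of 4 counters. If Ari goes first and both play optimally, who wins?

Bea wins

Nim-sum: 2 ⊕ 2 ⊕ 2 ⊕ 6 ⊕ 4 = 0.
The nim-sum is 0, so this is a P-position: the player to move is in a losing position under optimal play; Ari is about to move from it and so loses — Bea wins.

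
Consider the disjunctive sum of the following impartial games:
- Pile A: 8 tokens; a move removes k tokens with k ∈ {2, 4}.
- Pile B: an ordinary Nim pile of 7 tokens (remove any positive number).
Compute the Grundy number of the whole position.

6

Build the Grundy sequence for pile A with g(k) = mex{g(k−s) : s ∈ {2, 4}, s ≤ k}:
k:     0  1  2  3  4  5  6  7  8
g(k):  0  0  1  1  2  2  0  0  1
So g(8) = 1.
Pile B is a plain Nim pile of size 7, so its Grundy value is 7.
The value of a disjunctive sum is the nim-sum of the parts.
Combined value = 1 XOR 7 = 6.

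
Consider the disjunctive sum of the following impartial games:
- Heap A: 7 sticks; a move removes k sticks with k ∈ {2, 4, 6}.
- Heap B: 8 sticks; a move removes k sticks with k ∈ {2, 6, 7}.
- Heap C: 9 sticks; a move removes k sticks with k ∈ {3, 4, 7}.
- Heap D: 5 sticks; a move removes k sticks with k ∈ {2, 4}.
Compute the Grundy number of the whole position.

Grundy values for heap A (subtraction set {2, 4, 6}):
k:     0  1  2  3  4  5  6  7
g(k):  0  0  1  1  2  2  3  3
So g(7) = 3.
Grundy values for heap B (subtraction set {2, 6, 7}):
k:     0  1  2  3  4  5  6  7  8
g(k):  0  0  1  1  0  0  1  1  2
So g(8) = 2.
Build the Grundy sequence for heap C with g(k) = mex{g(k−s) : s ∈ {3, 4, 7}, s ≤ k}:
g(0) = mex{} = 0
g(1) = mex{} = 0
g(2) = mex{} = 0
g(3) = mex{0} = 1
g(4) = mex{0} = 1
g(5) = mex{0} = 1
g(6) = mex{0,1} = 2
g(7) = mex{0,1} = 2
g(8) = mex{0,1} = 2
g(9) = mex{0,1,2} = 3
So g(9) = 3.
Build the Grundy sequence for heap D with g(k) = mex{g(k−s) : s ∈ {2, 4}, s ≤ k}:
g(0) = mex{} = 0
g(1) = mex{} = 0
g(2) = mex{0} = 1
g(3) = mex{0} = 1
g(4) = mex{0,1} = 2
g(5) = mex{0,1} = 2
So g(5) = 2.
By the Sprague-Grundy theorem, the Grundy value of a sum of independent games is the XOR of the component values.
Combined value = 3 XOR 2 XOR 3 XOR 2 = 0.

0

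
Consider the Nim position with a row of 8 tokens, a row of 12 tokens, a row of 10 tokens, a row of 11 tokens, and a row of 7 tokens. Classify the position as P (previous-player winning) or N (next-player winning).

N-position

Compute the nim-sum pairwise:
8 ^ 12 = 4
4 ^ 10 = 14
14 ^ 11 = 5
5 ^ 7 = 2
The nim-sum is 2 ≠ 0, so this is an N-position: the player to move can win.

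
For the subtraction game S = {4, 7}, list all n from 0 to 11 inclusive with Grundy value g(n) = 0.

0, 1, 2, 3, 11

Compute g(0), g(1), … for moves {4, 7}:
g(0) = mex{} = 0
g(1) = mex{} = 0
g(2) = mex{} = 0
g(3) = mex{} = 0
g(4) = mex{0} = 1
g(5) = mex{0} = 1
g(6) = mex{0} = 1
g(7) = mex{0} = 1
g(8) = mex{0,1} = 2
g(9) = mex{0,1} = 2
g(10) = mex{0,1} = 2
g(11) = mex{1} = 0
The P-positions (g = 0) in 0..11 are 0, 1, 2, 3, 11.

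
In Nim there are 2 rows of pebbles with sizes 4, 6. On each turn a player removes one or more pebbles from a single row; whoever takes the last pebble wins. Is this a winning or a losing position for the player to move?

Write each in binary and XOR column by column:
  100  (4)
  110  (6)
  ---
  010  (2)
The nim-sum is 2 ≠ 0, so this is an N-position: the player to move can win.

Winning position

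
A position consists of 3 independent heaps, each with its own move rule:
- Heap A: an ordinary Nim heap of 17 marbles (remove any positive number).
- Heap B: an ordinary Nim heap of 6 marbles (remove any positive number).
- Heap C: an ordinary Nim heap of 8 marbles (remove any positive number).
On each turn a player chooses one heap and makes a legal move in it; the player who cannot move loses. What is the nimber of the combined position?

31

Heap A is a plain Nim heap of size 17, so its Grundy value is 17.
Heap B is a plain Nim heap of size 6, so its Grundy value is 6.
Heap C is a plain Nim heap of size 8, so its Grundy value is 8.
The value of a disjunctive sum is the nim-sum of the parts.
Combined value = 17 XOR 6 XOR 8 = 31.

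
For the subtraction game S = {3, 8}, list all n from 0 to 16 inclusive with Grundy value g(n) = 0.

0, 1, 2, 6, 7, 11, 12, 13

Compute g(0), g(1), … for moves {3, 8}:
k:     0  1  2  3  4  5  6  7  8  9 10 11 12 13 14 15 16
g(k):  0  0  0  1  1  1  0  0  2  1  1  0  0  0  1  1  1
The P-positions (g = 0) in 0..16 are 0, 1, 2, 6, 7, 11, 12, 13.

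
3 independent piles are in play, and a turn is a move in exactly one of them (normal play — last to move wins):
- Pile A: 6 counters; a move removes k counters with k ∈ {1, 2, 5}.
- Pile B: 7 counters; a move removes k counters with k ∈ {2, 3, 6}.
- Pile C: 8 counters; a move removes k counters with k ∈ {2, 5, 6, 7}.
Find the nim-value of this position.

3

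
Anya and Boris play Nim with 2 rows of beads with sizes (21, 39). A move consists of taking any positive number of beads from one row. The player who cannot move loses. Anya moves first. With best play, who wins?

Bitwise XOR of the heap sizes:
  010101  (21)
  100111  (39)
  ------
  110010  (50)
The nim-sum is 50 ≠ 0, so this is an N-position: the player to move can win; Anya has a winning move.

Anya wins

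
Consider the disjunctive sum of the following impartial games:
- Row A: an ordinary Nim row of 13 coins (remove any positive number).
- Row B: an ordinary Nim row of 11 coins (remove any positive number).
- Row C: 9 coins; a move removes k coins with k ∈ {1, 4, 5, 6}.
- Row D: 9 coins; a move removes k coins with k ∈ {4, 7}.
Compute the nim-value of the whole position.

4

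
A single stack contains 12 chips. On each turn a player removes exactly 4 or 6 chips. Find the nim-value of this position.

0

Build the Grundy sequence with g(k) = mex{g(k−s) : s ∈ {4, 6}, s ≤ k}:
g(0) = mex{} = 0
g(1) = mex{} = 0
g(2) = mex{} = 0
g(3) = mex{} = 0
g(4) = mex{0} = 1
g(5) = mex{0} = 1
g(6) = mex{0} = 1
g(7) = mex{0} = 1
g(8) = mex{0,1} = 2
g(9) = mex{0,1} = 2
g(10) = mex{1} = 0
g(11) = mex{1} = 0
g(12) = mex{1,2} = 0
So g(12) = 0.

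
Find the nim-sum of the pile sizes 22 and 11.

29

Nim-sum: 22 ⊕ 11 = 29.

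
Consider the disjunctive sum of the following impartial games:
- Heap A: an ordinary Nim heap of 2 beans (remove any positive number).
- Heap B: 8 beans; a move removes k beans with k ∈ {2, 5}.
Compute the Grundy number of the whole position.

2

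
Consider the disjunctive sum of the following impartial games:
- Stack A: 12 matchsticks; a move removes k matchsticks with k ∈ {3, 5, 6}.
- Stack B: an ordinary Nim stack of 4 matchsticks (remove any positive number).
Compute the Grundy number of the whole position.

For stack A, compute g(0), g(1), … with moves {3, 5, 6}:
g(0) = mex{} = 0
g(1) = mex{} = 0
g(2) = mex{} = 0
g(3) = mex{0} = 1
g(4) = mex{0} = 1
g(5) = mex{0} = 1
g(6) = mex{0,1} = 2
g(7) = mex{0,1} = 2
g(8) = mex{0,1} = 2
g(9) = mex{1,2} = 0
g(10) = mex{1,2} = 0
g(11) = mex{1,2} = 0
g(12) = mex{0,2} = 1
So g(12) = 1.
Stack B is a plain Nim stack of size 4, so its Grundy value is 4.
By the Sprague-Grundy theorem, the Grundy value of a sum of independent games is the XOR of the component values.
Combined value = 1 ⊕ 4 = 5.

5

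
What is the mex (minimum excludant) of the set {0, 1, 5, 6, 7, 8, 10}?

The values 0, 1 are all present; 2 is the first non-negative integer missing from the set.

2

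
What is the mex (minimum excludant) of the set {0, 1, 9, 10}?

2

The values 0, 1 are all present; 2 is the first non-negative integer missing from the set.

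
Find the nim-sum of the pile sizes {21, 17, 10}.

14

Compute the nim-sum pairwise:
21 XOR 17 = 4
4 XOR 10 = 14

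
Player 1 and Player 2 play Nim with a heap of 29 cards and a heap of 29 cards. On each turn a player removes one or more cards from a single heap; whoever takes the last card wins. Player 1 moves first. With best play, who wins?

Nim-sum: 29 ⊕ 29 = 0.
The nim-sum is 0, so this is a P-position: the player to move is in a losing position under optimal play; Player 1 is about to move from it and so loses — Player 2 wins.

Player 2 wins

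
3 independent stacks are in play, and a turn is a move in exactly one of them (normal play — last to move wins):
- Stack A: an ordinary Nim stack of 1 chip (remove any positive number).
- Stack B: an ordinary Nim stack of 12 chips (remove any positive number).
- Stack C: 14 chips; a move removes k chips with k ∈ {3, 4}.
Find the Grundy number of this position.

13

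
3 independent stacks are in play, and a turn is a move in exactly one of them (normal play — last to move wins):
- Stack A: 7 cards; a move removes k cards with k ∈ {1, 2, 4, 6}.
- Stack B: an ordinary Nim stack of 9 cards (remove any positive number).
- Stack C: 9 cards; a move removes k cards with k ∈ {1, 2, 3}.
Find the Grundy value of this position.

12

For stack A, compute g(0), g(1), … with moves {1, 2, 4, 6}:
k:     0  1  2  3  4  5  6  7
g(k):  0  1  2  0  1  2  3  4
So g(7) = 4.
Stack B is a plain Nim stack of size 9, so its Grundy value is 9.
Build the Grundy sequence for stack C with g(k) = mex{g(k−s) : s ∈ {1, 2, 3}, s ≤ k}:
g(0) = mex{} = 0
g(1) = mex{0} = 1
g(2) = mex{0,1} = 2
g(3) = mex{0,1,2} = 3
g(4) = mex{1,2,3} = 0
g(5) = mex{0,2,3} = 1
g(6) = mex{0,1,3} = 2
g(7) = mex{0,1,2} = 3
g(8) = mex{1,2,3} = 0
g(9) = mex{0,2,3} = 1
So g(9) = 1.
By the Sprague-Grundy theorem, the Grundy value of a sum of independent games is the XOR of the component values.
Combined value = 4 ⊕ 9 ⊕ 1 = 12.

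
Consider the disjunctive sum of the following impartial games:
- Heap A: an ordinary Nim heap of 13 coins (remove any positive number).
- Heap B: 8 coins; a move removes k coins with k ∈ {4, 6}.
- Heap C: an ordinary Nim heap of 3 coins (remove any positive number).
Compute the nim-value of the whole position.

Heap A is a plain Nim heap of size 13, so its Grundy value is 13.
Build the Grundy sequence for heap B with g(k) = mex{g(k−s) : s ∈ {4, 6}, s ≤ k}:
g(0) = mex{} = 0
g(1) = mex{} = 0
g(2) = mex{} = 0
g(3) = mex{} = 0
g(4) = mex{0} = 1
g(5) = mex{0} = 1
g(6) = mex{0} = 1
g(7) = mex{0} = 1
g(8) = mex{0,1} = 2
So g(8) = 2.
Heap C is a plain Nim heap of size 3, so its Grundy value is 3.
By the Sprague-Grundy theorem, the Grundy value of a sum of independent games is the XOR of the component values.
Combined value = 13 ⊕ 2 ⊕ 3 = 12.

12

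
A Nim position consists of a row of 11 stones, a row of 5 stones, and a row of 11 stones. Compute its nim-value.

Bitwise XOR of the heap sizes:
  1011  (11)
  0101  (5)
  1011  (11)
  ----
  0101  (5)

5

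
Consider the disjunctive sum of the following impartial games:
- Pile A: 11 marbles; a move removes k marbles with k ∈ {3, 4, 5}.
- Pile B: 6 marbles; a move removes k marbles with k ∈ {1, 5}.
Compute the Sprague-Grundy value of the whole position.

Build the Grundy sequence for pile A with g(k) = mex{g(k−s) : s ∈ {3, 4, 5}, s ≤ k}:
g(0) = mex{} = 0
g(1) = mex{} = 0
g(2) = mex{} = 0
g(3) = mex{0} = 1
g(4) = mex{0} = 1
g(5) = mex{0} = 1
g(6) = mex{0,1} = 2
g(7) = mex{0,1} = 2
g(8) = mex{1} = 0
g(9) = mex{1,2} = 0
g(10) = mex{1,2} = 0
g(11) = mex{0,2} = 1
So g(11) = 1.
Build the Grundy sequence for pile B with g(k) = mex{g(k−s) : s ∈ {1, 5}, s ≤ k}:
g(0) = mex{} = 0
g(1) = mex{0} = 1
g(2) = mex{1} = 0
g(3) = mex{0} = 1
g(4) = mex{1} = 0
g(5) = mex{0} = 1
g(6) = mex{1} = 0
So g(6) = 0.
The value of a disjunctive sum is the nim-sum of the parts.
Combined value = 1 XOR 0 = 1.

1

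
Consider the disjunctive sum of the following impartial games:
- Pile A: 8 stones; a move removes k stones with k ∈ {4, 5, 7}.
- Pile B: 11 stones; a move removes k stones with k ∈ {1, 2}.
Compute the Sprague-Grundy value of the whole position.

Grundy values for pile A (subtraction set {4, 5, 7}):
g(0) = mex{} = 0
g(1) = mex{} = 0
g(2) = mex{} = 0
g(3) = mex{} = 0
g(4) = mex{0} = 1
g(5) = mex{0} = 1
g(6) = mex{0} = 1
g(7) = mex{0} = 1
g(8) = mex{0,1} = 2
So g(8) = 2.
Build the Grundy sequence for pile B with g(k) = mex{g(k−s) : s ∈ {1, 2}, s ≤ k}:
k:     0  1  2  3  4  5  6  7  8  9 10 11
g(k):  0  1  2  0  1  2  0  1  2  0  1  2
So g(11) = 2.
The value of a disjunctive sum is the nim-sum of the parts.
Combined value = 2 XOR 2 = 0.

0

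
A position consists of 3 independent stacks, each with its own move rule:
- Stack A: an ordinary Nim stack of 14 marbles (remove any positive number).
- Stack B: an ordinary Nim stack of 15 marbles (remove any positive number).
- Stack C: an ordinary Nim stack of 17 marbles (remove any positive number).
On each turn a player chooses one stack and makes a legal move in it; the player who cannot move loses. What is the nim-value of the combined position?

Stack A is a plain Nim stack of size 14, so its Grundy value is 14.
Stack B is a plain Nim stack of size 15, so its Grundy value is 15.
Stack C is a plain Nim stack of size 17, so its Grundy value is 17.
The value of a disjunctive sum is the nim-sum of the parts.
Combined value = 14 ⊕ 15 ⊕ 17 = 16.

16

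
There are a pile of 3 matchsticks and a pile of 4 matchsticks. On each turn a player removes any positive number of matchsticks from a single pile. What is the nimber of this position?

Compute the nim-sum pairwise:
3 ⊕ 4 = 7

7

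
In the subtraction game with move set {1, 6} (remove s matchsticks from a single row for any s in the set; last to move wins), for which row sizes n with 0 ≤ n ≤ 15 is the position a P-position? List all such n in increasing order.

0, 2, 4, 7, 9, 11, 14

Build the Grundy sequence with g(k) = mex{g(k−s) : s ∈ {1, 6}, s ≤ k}:
k:     0  1  2  3  4  5  6  7  8  9 10 11 12 13 14 15
g(k):  0  1  0  1  0  1  2  0  1  0  1  0  1  2  0  1
The P-positions (g = 0) in 0..15 are 0, 2, 4, 7, 9, 11, 14.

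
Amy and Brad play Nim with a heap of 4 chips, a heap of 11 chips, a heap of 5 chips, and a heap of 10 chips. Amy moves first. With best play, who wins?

Brad wins

Nim-sum: 4 ⊕ 11 ⊕ 5 ⊕ 10 = 0.
The nim-sum is 0, so this is a P-position: the player to move is in a losing position under optimal play; Amy is about to move from it and so loses — Brad wins.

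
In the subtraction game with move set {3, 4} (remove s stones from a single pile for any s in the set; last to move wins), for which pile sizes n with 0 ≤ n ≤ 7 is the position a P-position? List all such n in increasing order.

0, 1, 2, 7

Build the Grundy sequence with g(k) = mex{g(k−s) : s ∈ {3, 4}, s ≤ k}:
g(0) = mex{} = 0
g(1) = mex{} = 0
g(2) = mex{} = 0
g(3) = mex{0} = 1
g(4) = mex{0} = 1
g(5) = mex{0} = 1
g(6) = mex{0,1} = 2
g(7) = mex{1} = 0
The P-positions (g = 0) in 0..7 are 0, 1, 2, 7.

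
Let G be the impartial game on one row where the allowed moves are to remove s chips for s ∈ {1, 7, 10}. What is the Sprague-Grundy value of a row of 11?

3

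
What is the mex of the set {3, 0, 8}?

0 is in the set but 1 is not, so the mex is 1.

1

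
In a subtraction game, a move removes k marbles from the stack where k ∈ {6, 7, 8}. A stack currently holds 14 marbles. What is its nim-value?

0

Compute g(0), g(1), … for moves {6, 7, 8}:
g(0) = mex{} = 0
g(1) = mex{} = 0
g(2) = mex{} = 0
g(3) = mex{} = 0
g(4) = mex{} = 0
g(5) = mex{} = 0
g(6) = mex{0} = 1
g(7) = mex{0} = 1
g(8) = mex{0} = 1
g(9) = mex{0} = 1
g(10) = mex{0} = 1
g(11) = mex{0} = 1
g(12) = mex{0,1} = 2
g(13) = mex{0,1} = 2
g(14) = mex{1} = 0
So g(14) = 0.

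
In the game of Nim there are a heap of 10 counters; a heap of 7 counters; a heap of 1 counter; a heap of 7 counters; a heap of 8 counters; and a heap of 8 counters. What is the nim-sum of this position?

Compute the nim-sum pairwise:
10 ⊕ 7 = 13
13 ⊕ 1 = 12
12 ⊕ 7 = 11
11 ⊕ 8 = 3
3 ⊕ 8 = 11

11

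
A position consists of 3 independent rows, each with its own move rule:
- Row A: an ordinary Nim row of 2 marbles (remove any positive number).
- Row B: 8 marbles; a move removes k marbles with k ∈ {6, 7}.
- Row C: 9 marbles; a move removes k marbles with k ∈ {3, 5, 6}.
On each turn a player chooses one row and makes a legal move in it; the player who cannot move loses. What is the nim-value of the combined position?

Row A is a plain Nim row of size 2, so its Grundy value is 2.
For row B, compute g(0), g(1), … with moves {6, 7}:
k:     0  1  2  3  4  5  6  7  8
g(k):  0  0  0  0  0  0  1  1  1
So g(8) = 1.
Grundy values for row C (subtraction set {3, 5, 6}):
g(0) = mex{} = 0
g(1) = mex{} = 0
g(2) = mex{} = 0
g(3) = mex{0} = 1
g(4) = mex{0} = 1
g(5) = mex{0} = 1
g(6) = mex{0,1} = 2
g(7) = mex{0,1} = 2
g(8) = mex{0,1} = 2
g(9) = mex{1,2} = 0
So g(9) = 0.
The value of a disjunctive sum is the nim-sum of the parts.
Combined value = 2 XOR 1 XOR 0 = 3.

3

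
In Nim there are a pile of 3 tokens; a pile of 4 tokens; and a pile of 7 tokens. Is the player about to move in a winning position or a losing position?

Nim-sum: 3 ^ 4 ^ 7 = 0.
The nim-sum is 0, so this is a P-position: the player to move is in a losing position under optimal play.

Losing position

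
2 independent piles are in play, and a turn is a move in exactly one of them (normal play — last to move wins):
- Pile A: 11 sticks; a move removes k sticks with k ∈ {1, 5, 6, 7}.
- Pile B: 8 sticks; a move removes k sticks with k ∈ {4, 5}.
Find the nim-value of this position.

Grundy values for pile A (subtraction set {1, 5, 6, 7}):
k:     0  1  2  3  4  5  6  7  8  9 10 11
g(k):  0  1  0  1  0  1  2  3  2  3  2  3
So g(11) = 3.
For pile B, compute g(0), g(1), … with moves {4, 5}:
g(0) = mex{} = 0
g(1) = mex{} = 0
g(2) = mex{} = 0
g(3) = mex{} = 0
g(4) = mex{0} = 1
g(5) = mex{0} = 1
g(6) = mex{0} = 1
g(7) = mex{0} = 1
g(8) = mex{0,1} = 2
So g(8) = 2.
The value of a disjunctive sum is the nim-sum of the parts.
Combined value = 3 ⊕ 2 = 1.

1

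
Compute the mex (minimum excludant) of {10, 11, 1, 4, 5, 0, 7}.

2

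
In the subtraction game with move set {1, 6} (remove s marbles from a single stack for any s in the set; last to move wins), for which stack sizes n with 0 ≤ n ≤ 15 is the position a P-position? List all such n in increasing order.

0, 2, 4, 7, 9, 11, 14

Build the Grundy sequence with g(k) = mex{g(k−s) : s ∈ {1, 6}, s ≤ k}:
k:     0  1  2  3  4  5  6  7  8  9 10 11 12 13 14 15
g(k):  0  1  0  1  0  1  2  0  1  0  1  0  1  2  0  1
The P-positions (g = 0) in 0..15 are 0, 2, 4, 7, 9, 11, 14.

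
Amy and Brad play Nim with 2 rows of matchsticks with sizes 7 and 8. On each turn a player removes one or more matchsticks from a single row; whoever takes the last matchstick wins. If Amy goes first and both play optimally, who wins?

Amy wins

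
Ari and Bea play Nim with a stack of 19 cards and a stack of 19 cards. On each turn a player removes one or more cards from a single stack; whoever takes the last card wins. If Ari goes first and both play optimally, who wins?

Bea wins

Nim-sum: 19 XOR 19 = 0.
The nim-sum is 0, so this is a P-position: the player to move is in a losing position under optimal play; Ari is about to move from it and so loses — Bea wins.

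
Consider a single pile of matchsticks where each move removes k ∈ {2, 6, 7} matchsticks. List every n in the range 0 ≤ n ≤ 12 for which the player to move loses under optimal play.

Compute g(0), g(1), … for moves {2, 6, 7}:
k:     0  1  2  3  4  5  6  7  8  9 10 11 12
g(k):  0  0  1  1  0  0  1  1  2  0  3  1  2
The P-positions (g = 0) in 0..12 are 0, 1, 4, 5, 9.

0, 1, 4, 5, 9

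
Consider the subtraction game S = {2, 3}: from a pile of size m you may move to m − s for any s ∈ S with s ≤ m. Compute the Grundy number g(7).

1

Build the Grundy sequence with g(k) = mex{g(k−s) : s ∈ {2, 3}, s ≤ k}:
k:     0  1  2  3  4  5  6  7
g(k):  0  0  1  1  2  0  0  1
So g(7) = 1.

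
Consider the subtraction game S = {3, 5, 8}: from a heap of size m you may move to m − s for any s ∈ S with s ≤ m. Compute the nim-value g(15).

1

Compute g(0), g(1), … for moves {3, 5, 8}:
k:     0  1  2  3  4  5  6  7  8  9 10 11 12 13 14 15
g(k):  0  0  0  1  1  1  2  2  2  3  3  0  0  0  1  1
So g(15) = 1.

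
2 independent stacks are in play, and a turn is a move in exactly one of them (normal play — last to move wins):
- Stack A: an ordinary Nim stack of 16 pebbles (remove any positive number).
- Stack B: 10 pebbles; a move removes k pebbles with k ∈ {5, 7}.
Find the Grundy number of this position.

Stack A is a plain Nim stack of size 16, so its Grundy value is 16.
Grundy values for stack B (subtraction set {5, 7}):
k:     0  1  2  3  4  5  6  7  8  9 10
g(k):  0  0  0  0  0  1  1  1  1  1  2
So g(10) = 2.
By the Sprague-Grundy theorem, the Grundy value of a sum of independent games is the XOR of the component values.
Combined value = 16 ⊕ 2 = 18.

18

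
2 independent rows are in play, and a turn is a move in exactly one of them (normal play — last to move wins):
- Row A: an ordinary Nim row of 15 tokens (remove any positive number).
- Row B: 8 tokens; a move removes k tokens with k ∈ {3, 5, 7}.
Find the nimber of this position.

Row A is a plain Nim row of size 15, so its Grundy value is 15.
Grundy values for row B (subtraction set {3, 5, 7}):
k:     0  1  2  3  4  5  6  7  8
g(k):  0  0  0  1  1  1  2  2  2
So g(8) = 2.
By the Sprague-Grundy theorem, the Grundy value of a sum of independent games is the XOR of the component values.
Combined value = 15 XOR 2 = 13.

13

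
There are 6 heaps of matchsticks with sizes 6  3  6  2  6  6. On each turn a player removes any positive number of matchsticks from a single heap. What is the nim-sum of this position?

Nim-sum: 6 XOR 3 XOR 6 XOR 2 XOR 6 XOR 6 = 1.

1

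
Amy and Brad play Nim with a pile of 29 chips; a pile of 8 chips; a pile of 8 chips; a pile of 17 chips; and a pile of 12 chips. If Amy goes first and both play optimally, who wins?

In binary:
  11101  (29)
  01000  (8)
  01000  (8)
  10001  (17)
  01100  (12)
  -----
  00000  (0)
The nim-sum is 0, so this is a P-position: the player to move is in a losing position under optimal play; Amy is about to move from it and so loses — Brad wins.

Brad wins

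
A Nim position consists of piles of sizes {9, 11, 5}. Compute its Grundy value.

Nim-sum: 9 XOR 11 XOR 5 = 7.

7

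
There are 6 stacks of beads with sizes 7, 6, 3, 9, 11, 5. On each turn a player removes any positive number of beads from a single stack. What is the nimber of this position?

5

Compute the nim-sum pairwise:
7 ⊕ 6 = 1
1 ⊕ 3 = 2
2 ⊕ 9 = 11
11 ⊕ 11 = 0
0 ⊕ 5 = 5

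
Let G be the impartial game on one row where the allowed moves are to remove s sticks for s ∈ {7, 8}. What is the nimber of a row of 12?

Grundy values for subtraction set {7, 8}:
g(0) = mex{} = 0
g(1) = mex{} = 0
g(2) = mex{} = 0
g(3) = mex{} = 0
g(4) = mex{} = 0
g(5) = mex{} = 0
g(6) = mex{} = 0
g(7) = mex{0} = 1
g(8) = mex{0} = 1
g(9) = mex{0} = 1
g(10) = mex{0} = 1
g(11) = mex{0} = 1
g(12) = mex{0} = 1
So g(12) = 1.

1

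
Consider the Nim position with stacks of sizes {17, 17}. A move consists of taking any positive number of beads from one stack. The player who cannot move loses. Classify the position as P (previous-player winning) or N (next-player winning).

P-position

Bitwise XOR of the heap sizes:
  10001  (17)
  10001  (17)
  -----
  00000  (0)
The nim-sum is 0, so this is a P-position: the player to move is in a losing position under optimal play.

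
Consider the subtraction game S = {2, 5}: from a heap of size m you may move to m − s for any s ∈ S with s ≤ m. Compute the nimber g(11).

Grundy values for subtraction set {2, 5}:
k:     0  1  2  3  4  5  6  7  8  9 10 11
g(k):  0  0  1  1  0  2  1  0  0  1  1  0
So g(11) = 0.

0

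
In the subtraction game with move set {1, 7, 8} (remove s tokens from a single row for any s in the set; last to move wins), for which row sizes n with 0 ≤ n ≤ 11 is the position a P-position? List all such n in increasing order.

0, 2, 4, 6

Grundy values for subtraction set {1, 7, 8}:
k:     0  1  2  3  4  5  6  7  8  9 10 11
g(k):  0  1  0  1  0  1  0  1  2  3  2  3
The P-positions (g = 0) in 0..11 are 0, 2, 4, 6.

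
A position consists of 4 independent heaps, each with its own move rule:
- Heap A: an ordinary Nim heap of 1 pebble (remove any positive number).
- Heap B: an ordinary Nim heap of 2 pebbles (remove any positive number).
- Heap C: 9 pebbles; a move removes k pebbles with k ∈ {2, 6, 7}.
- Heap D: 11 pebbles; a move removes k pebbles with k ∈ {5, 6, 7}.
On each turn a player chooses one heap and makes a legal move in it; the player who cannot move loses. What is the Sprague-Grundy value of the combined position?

1

Heap A is a plain Nim heap of size 1, so its Grundy value is 1.
Heap B is a plain Nim heap of size 2, so its Grundy value is 2.
Grundy values for heap C (subtraction set {2, 6, 7}):
g(0) = mex{} = 0
g(1) = mex{} = 0
g(2) = mex{0} = 1
g(3) = mex{0} = 1
g(4) = mex{1} = 0
g(5) = mex{1} = 0
g(6) = mex{0} = 1
g(7) = mex{0} = 1
g(8) = mex{0,1} = 2
g(9) = mex{1} = 0
So g(9) = 0.
For heap D, compute g(0), g(1), … with moves {5, 6, 7}:
k:     0  1  2  3  4  5  6  7  8  9 10 11
g(k):  0  0  0  0  0  1  1  1  1  1  2  2
So g(11) = 2.
By the Sprague-Grundy theorem, the Grundy value of a sum of independent games is the XOR of the component values.
Combined value = 1 XOR 2 XOR 0 XOR 2 = 1.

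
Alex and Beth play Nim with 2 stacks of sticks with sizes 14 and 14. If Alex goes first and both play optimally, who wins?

Beth wins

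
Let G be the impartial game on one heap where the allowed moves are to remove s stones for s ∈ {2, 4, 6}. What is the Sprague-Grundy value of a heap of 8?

0

Compute g(0), g(1), … for moves {2, 4, 6}:
g(0) = mex{} = 0
g(1) = mex{} = 0
g(2) = mex{0} = 1
g(3) = mex{0} = 1
g(4) = mex{0,1} = 2
g(5) = mex{0,1} = 2
g(6) = mex{0,1,2} = 3
g(7) = mex{0,1,2} = 3
g(8) = mex{1,2,3} = 0
So g(8) = 0.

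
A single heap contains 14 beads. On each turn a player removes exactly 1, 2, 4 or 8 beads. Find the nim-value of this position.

Compute g(0), g(1), … for moves {1, 2, 4, 8}:
g(0) = mex{} = 0
g(1) = mex{0} = 1
g(2) = mex{0,1} = 2
g(3) = mex{1,2} = 0
g(4) = mex{0,2} = 1
g(5) = mex{0,1} = 2
g(6) = mex{1,2} = 0
g(7) = mex{0,2} = 1
g(8) = mex{0,1} = 2
g(9) = mex{1,2} = 0
g(10) = mex{0,2} = 1
g(11) = mex{0,1} = 2
g(12) = mex{1,2} = 0
g(13) = mex{0,2} = 1
g(14) = mex{0,1} = 2
So g(14) = 2.

2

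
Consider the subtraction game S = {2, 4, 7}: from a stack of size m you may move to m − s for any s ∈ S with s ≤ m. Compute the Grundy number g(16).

2

Build the Grundy sequence with g(k) = mex{g(k−s) : s ∈ {2, 4, 7}, s ≤ k}:
k:     0  1  2  3  4  5  6  7  8  9 10 11 12 13 14 15 16
g(k):  0  0  1  1  2  2  0  3  1  0  2  1  0  2  1  0  2
So g(16) = 2.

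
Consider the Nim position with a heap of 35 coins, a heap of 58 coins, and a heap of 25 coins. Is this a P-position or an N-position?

In binary:
  100011  (35)
  111010  (58)
  011001  (25)
  ------
  000000  (0)
The nim-sum is 0, so this is a P-position: the player to move is in a losing position under optimal play.

P-position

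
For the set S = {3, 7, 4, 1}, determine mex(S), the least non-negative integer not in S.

0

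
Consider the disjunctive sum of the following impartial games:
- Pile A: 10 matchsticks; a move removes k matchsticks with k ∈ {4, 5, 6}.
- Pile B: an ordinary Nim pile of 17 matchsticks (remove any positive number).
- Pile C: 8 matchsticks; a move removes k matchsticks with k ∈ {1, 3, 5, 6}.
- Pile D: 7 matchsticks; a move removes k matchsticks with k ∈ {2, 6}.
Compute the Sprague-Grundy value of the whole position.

18

For pile A, compute g(0), g(1), … with moves {4, 5, 6}:
k:     0  1  2  3  4  5  6  7  8  9 10
g(k):  0  0  0  0  1  1  1  1  2  2  0
So g(10) = 0.
Pile B is a plain Nim pile of size 17, so its Grundy value is 17.
Grundy values for pile C (subtraction set {1, 3, 5, 6}):
g(0) = mex{} = 0
g(1) = mex{0} = 1
g(2) = mex{1} = 0
g(3) = mex{0} = 1
g(4) = mex{1} = 0
g(5) = mex{0} = 1
g(6) = mex{0,1} = 2
g(7) = mex{0,1,2} = 3
g(8) = mex{0,1,3} = 2
So g(8) = 2.
For pile D, compute g(0), g(1), … with moves {2, 6}:
k:     0  1  2  3  4  5  6  7
g(k):  0  0  1  1  0  0  1  1
So g(7) = 1.
By the Sprague-Grundy theorem, the Grundy value of a sum of independent games is the XOR of the component values.
Combined value = 0 XOR 17 XOR 2 XOR 1 = 18.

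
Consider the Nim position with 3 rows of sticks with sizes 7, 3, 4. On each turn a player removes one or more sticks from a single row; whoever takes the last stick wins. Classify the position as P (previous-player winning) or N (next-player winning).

Compute the nim-sum pairwise:
7 XOR 3 = 4
4 XOR 4 = 0
The nim-sum is 0, so this is a P-position: the player to move is in a losing position under optimal play.

P-position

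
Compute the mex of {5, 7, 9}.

0 is not in the set, so the mex is 0.

0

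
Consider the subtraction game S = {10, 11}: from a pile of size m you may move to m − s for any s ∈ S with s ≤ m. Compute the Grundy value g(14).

1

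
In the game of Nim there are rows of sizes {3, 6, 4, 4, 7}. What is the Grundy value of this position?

2

Write each in binary and XOR column by column:
  011  (3)
  110  (6)
  100  (4)
  100  (4)
  111  (7)
  ---
  010  (2)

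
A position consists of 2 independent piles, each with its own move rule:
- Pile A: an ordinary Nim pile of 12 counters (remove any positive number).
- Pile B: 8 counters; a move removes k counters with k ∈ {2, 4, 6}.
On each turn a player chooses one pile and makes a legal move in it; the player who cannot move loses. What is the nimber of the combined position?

12

Pile A is a plain Nim pile of size 12, so its Grundy value is 12.
For pile B, compute g(0), g(1), … with moves {2, 4, 6}:
k:     0  1  2  3  4  5  6  7  8
g(k):  0  0  1  1  2  2  3  3  0
So g(8) = 0.
By the Sprague-Grundy theorem, the Grundy value of a sum of independent games is the XOR of the component values.
Combined value = 12 XOR 0 = 12.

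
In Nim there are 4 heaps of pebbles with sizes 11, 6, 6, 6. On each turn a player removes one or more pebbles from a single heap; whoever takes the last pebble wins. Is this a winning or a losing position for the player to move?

Winning position

Nim-sum: 11 XOR 6 XOR 6 XOR 6 = 13.
The nim-sum is 13 ≠ 0, so this is an N-position: the player to move can win.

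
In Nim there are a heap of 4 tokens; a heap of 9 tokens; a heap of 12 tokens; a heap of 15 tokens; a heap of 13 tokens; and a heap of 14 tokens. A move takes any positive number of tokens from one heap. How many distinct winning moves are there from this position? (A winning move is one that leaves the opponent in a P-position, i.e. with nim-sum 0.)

Compute the nim-sum pairwise:
4 ^ 9 = 13
13 ^ 12 = 1
1 ^ 15 = 14
14 ^ 13 = 3
3 ^ 14 = 13
The overall nim-sum is X = 13. A heap of size p has a winning move iff p XOR X < p (reduce it to p XOR X).
  4: 4 XOR 13 = 9 ≥ 4 — no move.
  9: 9 XOR 13 = 4 < 9 — winning move (to 4).
  12: 12 XOR 13 = 1 < 12 — winning move (to 1).
  15: 15 XOR 13 = 2 < 15 — winning move (to 2).
  13: 13 XOR 13 = 0 < 13 — winning move (to 0).
  14: 14 XOR 13 = 3 < 14 — winning move (to 3).
That gives 5 winning moves.

5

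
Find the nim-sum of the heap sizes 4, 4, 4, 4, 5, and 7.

2

Bitwise XOR of the heap sizes:
  100  (4)
  100  (4)
  100  (4)
  100  (4)
  101  (5)
  111  (7)
  ---
  010  (2)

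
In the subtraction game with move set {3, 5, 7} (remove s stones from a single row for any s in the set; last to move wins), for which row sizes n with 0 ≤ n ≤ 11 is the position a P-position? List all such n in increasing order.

0, 1, 2, 10, 11

Build the Grundy sequence with g(k) = mex{g(k−s) : s ∈ {3, 5, 7}, s ≤ k}:
g(0) = mex{} = 0
g(1) = mex{} = 0
g(2) = mex{} = 0
g(3) = mex{0} = 1
g(4) = mex{0} = 1
g(5) = mex{0} = 1
g(6) = mex{0,1} = 2
g(7) = mex{0,1} = 2
g(8) = mex{0,1} = 2
g(9) = mex{0,1,2} = 3
g(10) = mex{1,2} = 0
g(11) = mex{1,2} = 0
The P-positions (g = 0) in 0..11 are 0, 1, 2, 10, 11.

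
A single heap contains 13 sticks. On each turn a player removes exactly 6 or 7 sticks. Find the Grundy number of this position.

0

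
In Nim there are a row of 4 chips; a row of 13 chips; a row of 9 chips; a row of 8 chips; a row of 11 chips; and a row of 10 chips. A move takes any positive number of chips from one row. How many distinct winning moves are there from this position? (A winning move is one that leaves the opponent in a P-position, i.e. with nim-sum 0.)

5

Compute the nim-sum pairwise:
4 ^ 13 = 9
9 ^ 9 = 0
0 ^ 8 = 8
8 ^ 11 = 3
3 ^ 10 = 9
The overall nim-sum is X = 9. A row of size p has a winning move iff p XOR X < p (reduce it to p XOR X).
  4: 4 XOR 9 = 13 ≥ 4 — no move.
  13: 13 XOR 9 = 4 < 13 — winning move (to 4).
  9: 9 XOR 9 = 0 < 9 — winning move (to 0).
  8: 8 XOR 9 = 1 < 8 — winning move (to 1).
  11: 11 XOR 9 = 2 < 11 — winning move (to 2).
  10: 10 XOR 9 = 3 < 10 — winning move (to 3).
That gives 5 winning moves.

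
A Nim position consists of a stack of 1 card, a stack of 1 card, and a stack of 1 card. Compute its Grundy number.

1

Nim-sum: 1 ⊕ 1 ⊕ 1 = 1.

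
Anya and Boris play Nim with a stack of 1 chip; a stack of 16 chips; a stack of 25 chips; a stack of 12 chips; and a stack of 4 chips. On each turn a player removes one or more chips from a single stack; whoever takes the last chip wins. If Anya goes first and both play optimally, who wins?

Boris wins

In binary:
  00001  (1)
  10000  (16)
  11001  (25)
  01100  (12)
  00100  (4)
  -----
  00000  (0)
The nim-sum is 0, so this is a P-position: the player to move is in a losing position under optimal play; Anya is about to move from it and so loses — Boris wins.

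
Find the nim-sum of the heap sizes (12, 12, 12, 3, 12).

3

Compute the nim-sum pairwise:
12 ⊕ 12 = 0
0 ⊕ 12 = 12
12 ⊕ 3 = 15
15 ⊕ 12 = 3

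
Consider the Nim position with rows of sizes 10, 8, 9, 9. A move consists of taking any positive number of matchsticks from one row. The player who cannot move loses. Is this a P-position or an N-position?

N-position

Compute the nim-sum pairwise:
10 ^ 8 = 2
2 ^ 9 = 11
11 ^ 9 = 2
The nim-sum is 2 ≠ 0, so this is an N-position: the player to move can win.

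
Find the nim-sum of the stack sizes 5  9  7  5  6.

8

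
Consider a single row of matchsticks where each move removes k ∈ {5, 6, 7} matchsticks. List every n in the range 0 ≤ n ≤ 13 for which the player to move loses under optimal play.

0, 1, 2, 3, 4, 12, 13

Build the Grundy sequence with g(k) = mex{g(k−s) : s ∈ {5, 6, 7}, s ≤ k}:
k:     0  1  2  3  4  5  6  7  8  9 10 11 12 13
g(k):  0  0  0  0  0  1  1  1  1  1  2  2  0  0
The P-positions (g = 0) in 0..13 are 0, 1, 2, 3, 4, 12, 13.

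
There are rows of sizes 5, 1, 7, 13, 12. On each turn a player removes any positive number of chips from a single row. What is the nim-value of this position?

2

Compute the nim-sum pairwise:
5 ^ 1 = 4
4 ^ 7 = 3
3 ^ 13 = 14
14 ^ 12 = 2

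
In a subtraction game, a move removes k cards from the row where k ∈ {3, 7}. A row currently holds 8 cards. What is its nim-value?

2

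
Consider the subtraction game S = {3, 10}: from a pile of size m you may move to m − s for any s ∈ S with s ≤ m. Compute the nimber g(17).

1

Compute g(0), g(1), … for moves {3, 10}:
k:     0  1  2  3  4  5  6  7  8  9 10 11 12 13 14 15 16 17
g(k):  0  0  0  1  1  1  0  0  0  1  1  1  2  0  0  0  1  1
So g(17) = 1.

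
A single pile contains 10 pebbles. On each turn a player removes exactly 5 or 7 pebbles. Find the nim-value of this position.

2

Build the Grundy sequence with g(k) = mex{g(k−s) : s ∈ {5, 7}, s ≤ k}:
g(0) = mex{} = 0
g(1) = mex{} = 0
g(2) = mex{} = 0
g(3) = mex{} = 0
g(4) = mex{} = 0
g(5) = mex{0} = 1
g(6) = mex{0} = 1
g(7) = mex{0} = 1
g(8) = mex{0} = 1
g(9) = mex{0} = 1
g(10) = mex{0,1} = 2
So g(10) = 2.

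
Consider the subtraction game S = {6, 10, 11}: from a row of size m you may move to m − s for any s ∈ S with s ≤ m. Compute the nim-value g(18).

Compute g(0), g(1), … for moves {6, 10, 11}:
k:     0  1  2  3  4  5  6  7  8  9 10 11 12 13 14 15 16 17 18
g(k):  0  0  0  0  0  0  1  1  1  1  1  1  2  2  2  2  2  0  0
So g(18) = 0.

0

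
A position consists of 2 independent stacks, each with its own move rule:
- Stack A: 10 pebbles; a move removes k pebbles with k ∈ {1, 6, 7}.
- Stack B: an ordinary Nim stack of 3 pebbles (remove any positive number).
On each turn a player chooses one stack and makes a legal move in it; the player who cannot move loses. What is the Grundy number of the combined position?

1

For stack A, compute g(0), g(1), … with moves {1, 6, 7}:
k:     0  1  2  3  4  5  6  7  8  9 10
g(k):  0  1  0  1  0  1  2  3  2  3  2
So g(10) = 2.
Stack B is a plain Nim stack of size 3, so its Grundy value is 3.
By the Sprague-Grundy theorem, the Grundy value of a sum of independent games is the XOR of the component values.
Combined value = 2 ⊕ 3 = 1.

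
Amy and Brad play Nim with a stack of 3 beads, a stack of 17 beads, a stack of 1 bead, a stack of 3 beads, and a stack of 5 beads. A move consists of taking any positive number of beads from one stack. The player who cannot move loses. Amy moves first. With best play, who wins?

Amy wins

Compute the nim-sum pairwise:
3 ^ 17 = 18
18 ^ 1 = 19
19 ^ 3 = 16
16 ^ 5 = 21
The nim-sum is 21 ≠ 0, so this is an N-position: the player to move can win; Amy has a winning move.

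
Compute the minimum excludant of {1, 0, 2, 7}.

The values 0, 1, 2 are all present; 3 is the first non-negative integer missing from the set.

3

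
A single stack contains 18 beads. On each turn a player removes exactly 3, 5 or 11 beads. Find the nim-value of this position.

Build the Grundy sequence with g(k) = mex{g(k−s) : s ∈ {3, 5, 11}, s ≤ k}:
k:     0  1  2  3  4  5  6  7  8  9 10 11 12 13 14 15 16 17 18
g(k):  0  0  0  1  1  1  2  2  0  0  0  1  1  1  2  2  0  0  0
So g(18) = 0.

0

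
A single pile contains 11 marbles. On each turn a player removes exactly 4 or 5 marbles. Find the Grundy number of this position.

Compute g(0), g(1), … for moves {4, 5}:
g(0) = mex{} = 0
g(1) = mex{} = 0
g(2) = mex{} = 0
g(3) = mex{} = 0
g(4) = mex{0} = 1
g(5) = mex{0} = 1
g(6) = mex{0} = 1
g(7) = mex{0} = 1
g(8) = mex{0,1} = 2
g(9) = mex{1} = 0
g(10) = mex{1} = 0
g(11) = mex{1} = 0
So g(11) = 0.

0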